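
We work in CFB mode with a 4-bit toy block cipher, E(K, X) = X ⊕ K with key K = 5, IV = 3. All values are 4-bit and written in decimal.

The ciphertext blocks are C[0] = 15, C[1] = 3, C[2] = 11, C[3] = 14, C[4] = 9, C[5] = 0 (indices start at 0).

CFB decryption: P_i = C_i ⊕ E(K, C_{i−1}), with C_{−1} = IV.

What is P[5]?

P[5]: E(K, 9) = 12; 0 ⊕ 12 = 12.

P[5] = 12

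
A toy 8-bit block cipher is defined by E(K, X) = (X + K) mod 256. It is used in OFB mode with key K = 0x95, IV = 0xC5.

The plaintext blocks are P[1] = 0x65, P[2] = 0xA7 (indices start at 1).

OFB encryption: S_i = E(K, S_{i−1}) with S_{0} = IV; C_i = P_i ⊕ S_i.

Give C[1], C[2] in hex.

C[1] = 0x3F, C[2] = 0x48

C[1]: S = E(K, 0xC5) = 0x5A; 0x65 ⊕ 0x5A = 0x3F.
C[2]: S = E(K, 0x5A) = 0xEF; 0xA7 ⊕ 0xEF = 0x48.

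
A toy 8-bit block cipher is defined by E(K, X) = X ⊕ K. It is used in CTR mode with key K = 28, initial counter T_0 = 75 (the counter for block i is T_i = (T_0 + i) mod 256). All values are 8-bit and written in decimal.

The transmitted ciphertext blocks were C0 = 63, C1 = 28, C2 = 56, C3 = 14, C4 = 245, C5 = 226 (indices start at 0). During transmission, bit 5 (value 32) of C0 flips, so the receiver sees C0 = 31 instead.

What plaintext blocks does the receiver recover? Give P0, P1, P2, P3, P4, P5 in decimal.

CTR decryption: S_i = E(K, T_i) where T_i is the counter for block i; P_i = C_i ⊕ S_i.
Only C0 changed, to 31. In CTR, a change in C_i flips the same bit in P_i only; the keystream is unaffected. Decrypting the received ciphertext:
P0: T = 75, S = E(K, T) = 87; 31 ⊕ 87 = 72.
P1: T = 76, S = E(K, T) = 80; 28 ⊕ 80 = 76.
P2: T = 77, S = E(K, T) = 81; 56 ⊕ 81 = 105.
P3: T = 78, S = E(K, T) = 82; 14 ⊕ 82 = 92.
P4: T = 79, S = E(K, T) = 83; 245 ⊕ 83 = 166.
P5: T = 80, S = E(K, T) = 76; 226 ⊕ 76 = 174.
Blocks that differ from the original plaintext: P0.

P0 = 72, P1 = 76, P2 = 105, P3 = 92, P4 = 166, P5 = 174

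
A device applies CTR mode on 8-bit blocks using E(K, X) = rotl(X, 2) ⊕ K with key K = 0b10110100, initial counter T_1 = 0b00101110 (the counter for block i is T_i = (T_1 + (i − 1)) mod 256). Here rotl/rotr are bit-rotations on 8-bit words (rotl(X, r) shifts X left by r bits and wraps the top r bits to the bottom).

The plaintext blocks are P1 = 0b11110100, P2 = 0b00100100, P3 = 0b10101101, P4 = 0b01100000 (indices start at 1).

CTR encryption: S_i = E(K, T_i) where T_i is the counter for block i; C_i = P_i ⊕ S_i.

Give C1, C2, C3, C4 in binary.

C1 = 0b11111000, C2 = 0b00101100, C3 = 0b11011001, C4 = 0b00010000

C1: T = 0b00101110, S = E(K, T) = 0b00001100; 0b11110100 ⊕ 0b00001100 = 0b11111000.
C2: T = 0b00101111, S = E(K, T) = 0b00001000; 0b00100100 ⊕ 0b00001000 = 0b00101100.
C3: T = 0b00110000, S = E(K, T) = 0b01110100; 0b10101101 ⊕ 0b01110100 = 0b11011001.
C4: T = 0b00110001, S = E(K, T) = 0b01110000; 0b01100000 ⊕ 0b01110000 = 0b00010000.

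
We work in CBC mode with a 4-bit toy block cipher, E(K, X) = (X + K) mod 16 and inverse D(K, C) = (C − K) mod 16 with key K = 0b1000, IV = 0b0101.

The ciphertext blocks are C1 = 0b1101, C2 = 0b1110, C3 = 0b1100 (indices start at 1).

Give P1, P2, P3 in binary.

CBC decryption: P_i = D(K, C_i) ⊕ C_{i−1}, with C_{0} = IV.
P1: D(K, 0b1101) = 0b0101; 0b0101 ⊕ 0b0101 = 0b0000.
P2: D(K, 0b1110) = 0b0110; 0b0110 ⊕ 0b1101 = 0b1011.
P3: D(K, 0b1100) = 0b0100; 0b0100 ⊕ 0b1110 = 0b1010.

P1 = 0b0000, P2 = 0b1011, P3 = 0b1010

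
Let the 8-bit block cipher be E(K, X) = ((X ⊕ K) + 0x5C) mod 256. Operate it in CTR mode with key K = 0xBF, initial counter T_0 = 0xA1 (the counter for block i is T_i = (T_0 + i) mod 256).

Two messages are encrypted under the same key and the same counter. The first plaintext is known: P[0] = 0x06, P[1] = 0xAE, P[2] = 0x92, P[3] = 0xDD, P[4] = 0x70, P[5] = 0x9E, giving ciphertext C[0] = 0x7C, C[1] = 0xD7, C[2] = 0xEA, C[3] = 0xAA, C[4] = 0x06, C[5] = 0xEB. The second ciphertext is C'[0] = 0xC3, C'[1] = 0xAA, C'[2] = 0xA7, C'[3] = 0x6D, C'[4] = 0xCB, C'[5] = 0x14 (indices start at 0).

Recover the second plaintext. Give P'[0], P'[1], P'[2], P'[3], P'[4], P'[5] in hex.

In CTR with a reused counter, both messages share the same keystream S_i, so C_i ⊕ C'_i = P_i ⊕ P'_i and thus P'_i = P_i ⊕ C_i ⊕ C'_i.
P'[0]: 0x06 ⊕ 0x7C ⊕ 0xC3 = 0xB9.
P'[1]: 0xAE ⊕ 0xD7 ⊕ 0xAA = 0xD3.
P'[2]: 0x92 ⊕ 0xEA ⊕ 0xA7 = 0xDF.
P'[3]: 0xDD ⊕ 0xAA ⊕ 0x6D = 0x1A.
P'[4]: 0x70 ⊕ 0x06 ⊕ 0xCB = 0xBD.
P'[5]: 0x9E ⊕ 0xEB ⊕ 0x14 = 0x61.

P'[0] = 0xB9, P'[1] = 0xD3, P'[2] = 0xDF, P'[3] = 0x1A, P'[4] = 0xBD, P'[5] = 0x61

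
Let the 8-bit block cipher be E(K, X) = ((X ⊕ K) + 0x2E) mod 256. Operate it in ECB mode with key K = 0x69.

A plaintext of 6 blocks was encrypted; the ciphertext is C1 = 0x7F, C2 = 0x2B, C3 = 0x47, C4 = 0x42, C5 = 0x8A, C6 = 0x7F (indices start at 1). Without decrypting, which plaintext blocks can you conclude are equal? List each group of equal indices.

ECB encrypts each block independently with the same key, so equal ciphertext blocks imply equal plaintext blocks.
C1 = C6 = 0x7F, so P1 = P6.

P1 = P6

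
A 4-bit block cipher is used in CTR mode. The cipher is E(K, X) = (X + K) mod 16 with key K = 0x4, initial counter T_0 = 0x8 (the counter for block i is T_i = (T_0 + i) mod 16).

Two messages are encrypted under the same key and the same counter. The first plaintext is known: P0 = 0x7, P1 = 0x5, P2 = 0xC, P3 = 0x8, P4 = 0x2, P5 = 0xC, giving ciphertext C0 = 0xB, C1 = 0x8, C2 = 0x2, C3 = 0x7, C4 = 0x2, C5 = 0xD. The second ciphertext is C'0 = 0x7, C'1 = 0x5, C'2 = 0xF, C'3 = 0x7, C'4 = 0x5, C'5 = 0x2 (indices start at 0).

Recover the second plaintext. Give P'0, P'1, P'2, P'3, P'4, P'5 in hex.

P'0 = 0xB, P'1 = 0x8, P'2 = 0x1, P'3 = 0x8, P'4 = 0x5, P'5 = 0x3

In CTR with a reused counter, both messages share the same keystream S_i, so C_i ⊕ C'_i = P_i ⊕ P'_i and thus P'_i = P_i ⊕ C_i ⊕ C'_i.
P'0: 0x7 ⊕ 0xB ⊕ 0x7 = 0xB.
P'1: 0x5 ⊕ 0x8 ⊕ 0x5 = 0x8.
P'2: 0xC ⊕ 0x2 ⊕ 0xF = 0x1.
P'3: 0x8 ⊕ 0x7 ⊕ 0x7 = 0x8.
P'4: 0x2 ⊕ 0x2 ⊕ 0x5 = 0x5.
P'5: 0xC ⊕ 0xD ⊕ 0x2 = 0x3.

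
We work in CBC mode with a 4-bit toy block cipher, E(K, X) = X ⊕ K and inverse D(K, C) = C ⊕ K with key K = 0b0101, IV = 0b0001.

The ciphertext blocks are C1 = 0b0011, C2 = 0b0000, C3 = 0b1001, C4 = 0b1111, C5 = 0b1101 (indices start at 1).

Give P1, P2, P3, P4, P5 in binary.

CBC decryption: P_i = D(K, C_i) ⊕ C_{i−1}, with C_{0} = IV.
P1: D(K, 0b0011) = 0b0110; 0b0110 ⊕ 0b0001 = 0b0111.
P2: D(K, 0b0000) = 0b0101; 0b0101 ⊕ 0b0011 = 0b0110.
P3: D(K, 0b1001) = 0b1100; 0b1100 ⊕ 0b0000 = 0b1100.
P4: D(K, 0b1111) = 0b1010; 0b1010 ⊕ 0b1001 = 0b0011.
P5: D(K, 0b1101) = 0b1000; 0b1000 ⊕ 0b1111 = 0b0111.

P1 = 0b0111, P2 = 0b0110, P3 = 0b1100, P4 = 0b0011, P5 = 0b0111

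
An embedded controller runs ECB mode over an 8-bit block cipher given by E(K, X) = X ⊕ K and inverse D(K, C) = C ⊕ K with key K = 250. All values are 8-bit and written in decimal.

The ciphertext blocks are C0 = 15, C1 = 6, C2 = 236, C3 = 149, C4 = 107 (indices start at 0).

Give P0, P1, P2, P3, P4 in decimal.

P0 = 245, P1 = 252, P2 = 22, P3 = 111, P4 = 145

ECB decryption: P_i = D(K, C_i).
P0: D(K, 15) = 245.
P1: D(K, 6) = 252.
P2: D(K, 236) = 22.
P3: D(K, 149) = 111.
P4: D(K, 107) = 145.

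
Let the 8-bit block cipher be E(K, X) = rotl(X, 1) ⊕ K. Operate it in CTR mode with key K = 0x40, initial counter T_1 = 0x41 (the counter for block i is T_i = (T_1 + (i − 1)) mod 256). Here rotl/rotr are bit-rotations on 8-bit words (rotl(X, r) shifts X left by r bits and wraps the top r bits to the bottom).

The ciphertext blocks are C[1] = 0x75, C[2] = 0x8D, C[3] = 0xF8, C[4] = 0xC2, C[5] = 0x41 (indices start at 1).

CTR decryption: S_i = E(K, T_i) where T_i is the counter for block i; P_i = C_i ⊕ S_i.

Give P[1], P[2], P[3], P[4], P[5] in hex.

P[1]: T = 0x41, S = E(K, T) = 0xC2; 0x75 ⊕ 0xC2 = 0xB7.
P[2]: T = 0x42, S = E(K, T) = 0xC4; 0x8D ⊕ 0xC4 = 0x49.
P[3]: T = 0x43, S = E(K, T) = 0xC6; 0xF8 ⊕ 0xC6 = 0x3E.
P[4]: T = 0x44, S = E(K, T) = 0xC8; 0xC2 ⊕ 0xC8 = 0x0A.
P[5]: T = 0x45, S = E(K, T) = 0xCA; 0x41 ⊕ 0xCA = 0x8B.

P[1] = 0xB7, P[2] = 0x49, P[3] = 0x3E, P[4] = 0x0A, P[5] = 0x8B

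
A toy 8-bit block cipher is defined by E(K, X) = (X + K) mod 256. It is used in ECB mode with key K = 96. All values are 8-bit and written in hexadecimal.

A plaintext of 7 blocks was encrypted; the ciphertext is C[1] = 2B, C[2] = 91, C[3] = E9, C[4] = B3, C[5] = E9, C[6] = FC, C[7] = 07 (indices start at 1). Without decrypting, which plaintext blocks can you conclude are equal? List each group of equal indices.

ECB encrypts each block independently with the same key, so equal ciphertext blocks imply equal plaintext blocks.
C[3] = C[5] = E9, so P[3] = P[5].

P[3] = P[5]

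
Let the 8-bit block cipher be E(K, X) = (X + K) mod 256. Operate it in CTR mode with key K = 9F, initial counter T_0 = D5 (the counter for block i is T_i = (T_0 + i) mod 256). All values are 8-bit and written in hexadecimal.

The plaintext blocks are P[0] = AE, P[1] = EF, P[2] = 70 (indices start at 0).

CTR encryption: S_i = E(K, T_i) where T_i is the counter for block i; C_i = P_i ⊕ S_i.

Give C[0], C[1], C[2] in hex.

C[0] = DA, C[1] = 9A, C[2] = 06

C[0]: T = D5, S = E(K, T) = 74; AE ⊕ 74 = DA.
C[1]: T = D6, S = E(K, T) = 75; EF ⊕ 75 = 9A.
C[2]: T = D7, S = E(K, T) = 76; 70 ⊕ 76 = 06.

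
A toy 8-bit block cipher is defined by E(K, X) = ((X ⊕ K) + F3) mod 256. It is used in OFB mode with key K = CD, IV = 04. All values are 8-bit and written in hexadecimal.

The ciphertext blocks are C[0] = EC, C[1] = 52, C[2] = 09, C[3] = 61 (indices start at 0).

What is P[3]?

OFB decryption: S_i = E(K, S_{i−1}) with S_{−1} = IV; P_i = C_i ⊕ S_i.
P[0]: S = E(K, 04) = BC; EC ⊕ BC = 50.
P[1]: S = E(K, BC) = 64; 52 ⊕ 64 = 36.
P[2]: S = E(K, 64) = 9C; 09 ⊕ 9C = 95.
P[3]: S = E(K, 9C) = 44; 61 ⊕ 44 = 25.

P[3] = 25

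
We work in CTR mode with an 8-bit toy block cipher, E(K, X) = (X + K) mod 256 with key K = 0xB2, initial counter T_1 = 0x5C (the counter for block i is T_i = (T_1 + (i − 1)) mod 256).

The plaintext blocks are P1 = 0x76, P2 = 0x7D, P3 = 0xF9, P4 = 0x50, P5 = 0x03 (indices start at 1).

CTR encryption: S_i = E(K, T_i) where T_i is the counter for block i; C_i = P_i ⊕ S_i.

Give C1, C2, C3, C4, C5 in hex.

C1: T = 0x5C, S = E(K, T) = 0x0E; 0x76 ⊕ 0x0E = 0x78.
C2: T = 0x5D, S = E(K, T) = 0x0F; 0x7D ⊕ 0x0F = 0x72.
C3: T = 0x5E, S = E(K, T) = 0x10; 0xF9 ⊕ 0x10 = 0xE9.
C4: T = 0x5F, S = E(K, T) = 0x11; 0x50 ⊕ 0x11 = 0x41.
C5: T = 0x60, S = E(K, T) = 0x12; 0x03 ⊕ 0x12 = 0x11.

C1 = 0x78, C2 = 0x72, C3 = 0xE9, C4 = 0x41, C5 = 0x11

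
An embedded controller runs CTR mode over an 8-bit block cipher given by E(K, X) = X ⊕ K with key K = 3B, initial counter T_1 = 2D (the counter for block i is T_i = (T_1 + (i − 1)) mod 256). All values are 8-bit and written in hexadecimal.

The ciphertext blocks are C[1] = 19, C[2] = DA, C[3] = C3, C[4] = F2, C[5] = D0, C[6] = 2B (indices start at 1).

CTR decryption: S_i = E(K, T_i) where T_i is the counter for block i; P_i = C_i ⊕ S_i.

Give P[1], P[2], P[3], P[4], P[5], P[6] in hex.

P[1]: T = 2D, S = E(K, T) = 16; 19 ⊕ 16 = 0F.
P[2]: T = 2E, S = E(K, T) = 15; DA ⊕ 15 = CF.
P[3]: T = 2F, S = E(K, T) = 14; C3 ⊕ 14 = D7.
P[4]: T = 30, S = E(K, T) = 0B; F2 ⊕ 0B = F9.
P[5]: T = 31, S = E(K, T) = 0A; D0 ⊕ 0A = DA.
P[6]: T = 32, S = E(K, T) = 09; 2B ⊕ 09 = 22.

P[1] = 0F, P[2] = CF, P[3] = D7, P[4] = F9, P[5] = DA, P[6] = 22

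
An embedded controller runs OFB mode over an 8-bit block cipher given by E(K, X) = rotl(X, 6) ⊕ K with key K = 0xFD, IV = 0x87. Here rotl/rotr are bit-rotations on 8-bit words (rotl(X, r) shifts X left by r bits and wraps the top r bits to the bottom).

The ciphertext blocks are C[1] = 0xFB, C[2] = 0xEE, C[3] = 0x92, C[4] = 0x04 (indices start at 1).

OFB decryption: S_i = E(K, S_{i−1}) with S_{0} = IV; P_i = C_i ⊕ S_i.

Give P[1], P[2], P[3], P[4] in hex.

P[1] = 0xE7, P[2] = 0x14, P[3] = 0xD1, P[4] = 0x29

P[1]: S = E(K, 0x87) = 0x1C; 0xFB ⊕ 0x1C = 0xE7.
P[2]: S = E(K, 0x1C) = 0xFA; 0xEE ⊕ 0xFA = 0x14.
P[3]: S = E(K, 0xFA) = 0x43; 0x92 ⊕ 0x43 = 0xD1.
P[4]: S = E(K, 0x43) = 0x2D; 0x04 ⊕ 0x2D = 0x29.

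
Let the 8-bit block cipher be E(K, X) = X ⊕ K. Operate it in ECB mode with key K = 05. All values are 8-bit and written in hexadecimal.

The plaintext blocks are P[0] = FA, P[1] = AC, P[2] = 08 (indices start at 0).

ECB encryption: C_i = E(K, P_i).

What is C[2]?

C[2]: E(K, 08) = 0D.

C[2] = 0D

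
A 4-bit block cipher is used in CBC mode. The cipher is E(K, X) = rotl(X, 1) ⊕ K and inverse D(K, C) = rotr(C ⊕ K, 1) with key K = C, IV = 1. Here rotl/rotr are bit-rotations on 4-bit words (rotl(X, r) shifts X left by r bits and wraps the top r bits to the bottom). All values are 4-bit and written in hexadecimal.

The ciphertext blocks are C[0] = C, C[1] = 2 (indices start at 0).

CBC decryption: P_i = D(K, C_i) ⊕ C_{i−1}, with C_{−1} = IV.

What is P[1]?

P[1] = B

P[1]: D(K, 2) = 7; 7 ⊕ C = B.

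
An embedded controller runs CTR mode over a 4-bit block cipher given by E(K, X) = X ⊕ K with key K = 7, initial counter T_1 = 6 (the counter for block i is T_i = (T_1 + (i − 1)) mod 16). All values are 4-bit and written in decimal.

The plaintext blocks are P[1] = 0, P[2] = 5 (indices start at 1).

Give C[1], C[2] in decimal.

C[1] = 1, C[2] = 5

CTR encryption: S_i = E(K, T_i) where T_i is the counter for block i; C_i = P_i ⊕ S_i.
C[1]: T = 6, S = E(K, T) = 1; 0 ⊕ 1 = 1.
C[2]: T = 7, S = E(K, T) = 0; 5 ⊕ 0 = 5.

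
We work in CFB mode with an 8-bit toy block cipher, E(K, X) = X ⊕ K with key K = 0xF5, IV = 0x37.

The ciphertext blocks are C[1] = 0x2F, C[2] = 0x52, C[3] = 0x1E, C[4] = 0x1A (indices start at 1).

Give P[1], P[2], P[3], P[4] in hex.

P[1] = 0xED, P[2] = 0x88, P[3] = 0xB9, P[4] = 0xF1

CFB decryption: P_i = C_i ⊕ E(K, C_{i−1}), with C_{0} = IV.
P[1]: E(K, 0x37) = 0xC2; 0x2F ⊕ 0xC2 = 0xED.
P[2]: E(K, 0x2F) = 0xDA; 0x52 ⊕ 0xDA = 0x88.
P[3]: E(K, 0x52) = 0xA7; 0x1E ⊕ 0xA7 = 0xB9.
P[4]: E(K, 0x1E) = 0xEB; 0x1A ⊕ 0xEB = 0xF1.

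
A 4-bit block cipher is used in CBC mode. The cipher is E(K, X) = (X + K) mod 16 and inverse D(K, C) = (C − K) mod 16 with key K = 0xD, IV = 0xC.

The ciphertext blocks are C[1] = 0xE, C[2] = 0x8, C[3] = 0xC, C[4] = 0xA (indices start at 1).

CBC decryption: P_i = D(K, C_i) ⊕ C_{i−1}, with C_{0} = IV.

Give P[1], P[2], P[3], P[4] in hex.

P[1] = 0xD, P[2] = 0x5, P[3] = 0x7, P[4] = 0x1

P[1]: D(K, 0xE) = 0x1; 0x1 ⊕ 0xC = 0xD.
P[2]: D(K, 0x8) = 0xB; 0xB ⊕ 0xE = 0x5.
P[3]: D(K, 0xC) = 0xF; 0xF ⊕ 0x8 = 0x7.
P[4]: D(K, 0xA) = 0xD; 0xD ⊕ 0xC = 0x1.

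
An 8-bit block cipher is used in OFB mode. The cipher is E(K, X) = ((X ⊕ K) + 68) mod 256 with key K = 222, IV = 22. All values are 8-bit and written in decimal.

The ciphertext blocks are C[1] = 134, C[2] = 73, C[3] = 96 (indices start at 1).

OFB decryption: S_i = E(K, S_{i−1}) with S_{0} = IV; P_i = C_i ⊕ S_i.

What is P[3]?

P[1]: S = E(K, 22) = 12; 134 ⊕ 12 = 138.
P[2]: S = E(K, 12) = 22; 73 ⊕ 22 = 95.
P[3]: S = E(K, 22) = 12; 96 ⊕ 12 = 108.

P[3] = 108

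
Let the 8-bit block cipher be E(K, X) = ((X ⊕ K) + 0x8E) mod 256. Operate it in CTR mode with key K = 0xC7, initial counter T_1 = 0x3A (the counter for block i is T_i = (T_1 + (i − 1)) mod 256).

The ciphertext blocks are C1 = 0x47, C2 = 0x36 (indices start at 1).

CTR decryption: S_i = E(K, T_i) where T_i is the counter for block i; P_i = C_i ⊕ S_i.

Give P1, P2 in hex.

P1 = 0xCC, P2 = 0xBC

P1: T = 0x3A, S = E(K, T) = 0x8B; 0x47 ⊕ 0x8B = 0xCC.
P2: T = 0x3B, S = E(K, T) = 0x8A; 0x36 ⊕ 0x8A = 0xBC.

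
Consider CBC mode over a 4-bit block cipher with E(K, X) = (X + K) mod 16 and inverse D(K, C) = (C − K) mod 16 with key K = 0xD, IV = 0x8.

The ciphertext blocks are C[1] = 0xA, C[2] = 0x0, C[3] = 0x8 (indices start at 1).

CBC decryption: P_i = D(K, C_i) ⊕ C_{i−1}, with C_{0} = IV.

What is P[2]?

P[2] = 0x9

P[2]: D(K, 0x0) = 0x3; 0x3 ⊕ 0xA = 0x9.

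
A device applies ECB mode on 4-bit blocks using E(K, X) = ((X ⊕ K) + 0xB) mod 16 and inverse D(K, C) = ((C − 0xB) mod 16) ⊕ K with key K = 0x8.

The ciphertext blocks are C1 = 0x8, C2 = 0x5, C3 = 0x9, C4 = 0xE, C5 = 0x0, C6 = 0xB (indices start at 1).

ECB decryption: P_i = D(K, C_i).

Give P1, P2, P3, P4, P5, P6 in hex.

P1 = 0x5, P2 = 0x2, P3 = 0x6, P4 = 0xB, P5 = 0xD, P6 = 0x8

P1: D(K, 0x8) = 0x5.
P2: D(K, 0x5) = 0x2.
P3: D(K, 0x9) = 0x6.
P4: D(K, 0xE) = 0xB.
P5: D(K, 0x0) = 0xD.
P6: D(K, 0xB) = 0x8.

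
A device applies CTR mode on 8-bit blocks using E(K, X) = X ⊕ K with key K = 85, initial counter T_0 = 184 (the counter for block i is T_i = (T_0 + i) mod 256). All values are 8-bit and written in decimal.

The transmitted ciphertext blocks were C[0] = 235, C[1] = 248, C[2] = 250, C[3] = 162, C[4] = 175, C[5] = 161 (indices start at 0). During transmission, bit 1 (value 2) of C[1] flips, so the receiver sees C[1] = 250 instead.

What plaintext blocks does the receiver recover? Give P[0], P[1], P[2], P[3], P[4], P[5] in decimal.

CTR decryption: S_i = E(K, T_i) where T_i is the counter for block i; P_i = C_i ⊕ S_i.
Only C[1] changed, to 250. In CTR, a change in C_i flips the same bit in P_i only; the keystream is unaffected. Decrypting the received ciphertext:
P[0]: T = 184, S = E(K, T) = 237; 235 ⊕ 237 = 6.
P[1]: T = 185, S = E(K, T) = 236; 250 ⊕ 236 = 22.
P[2]: T = 186, S = E(K, T) = 239; 250 ⊕ 239 = 21.
P[3]: T = 187, S = E(K, T) = 238; 162 ⊕ 238 = 76.
P[4]: T = 188, S = E(K, T) = 233; 175 ⊕ 233 = 70.
P[5]: T = 189, S = E(K, T) = 232; 161 ⊕ 232 = 73.
Blocks that differ from the original plaintext: P[1].

P[0] = 6, P[1] = 22, P[2] = 21, P[3] = 76, P[4] = 70, P[5] = 73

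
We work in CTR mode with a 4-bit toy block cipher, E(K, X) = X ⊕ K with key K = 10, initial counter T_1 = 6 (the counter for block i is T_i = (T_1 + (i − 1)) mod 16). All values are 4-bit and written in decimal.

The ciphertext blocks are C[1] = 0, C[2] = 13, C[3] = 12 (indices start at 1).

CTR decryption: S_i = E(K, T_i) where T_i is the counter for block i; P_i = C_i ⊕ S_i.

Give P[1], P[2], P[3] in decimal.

P[1]: T = 6, S = E(K, T) = 12; 0 ⊕ 12 = 12.
P[2]: T = 7, S = E(K, T) = 13; 13 ⊕ 13 = 0.
P[3]: T = 8, S = E(K, T) = 2; 12 ⊕ 2 = 14.

P[1] = 12, P[2] = 0, P[3] = 14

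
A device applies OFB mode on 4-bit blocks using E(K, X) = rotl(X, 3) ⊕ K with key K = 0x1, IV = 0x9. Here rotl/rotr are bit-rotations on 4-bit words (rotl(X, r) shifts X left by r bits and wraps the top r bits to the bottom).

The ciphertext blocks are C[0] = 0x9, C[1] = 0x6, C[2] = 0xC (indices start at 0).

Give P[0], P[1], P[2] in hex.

P[0] = 0x4, P[1] = 0x9, P[2] = 0x2

OFB decryption: S_i = E(K, S_{i−1}) with S_{−1} = IV; P_i = C_i ⊕ S_i.
P[0]: S = E(K, 0x9) = 0xD; 0x9 ⊕ 0xD = 0x4.
P[1]: S = E(K, 0xD) = 0xF; 0x6 ⊕ 0xF = 0x9.
P[2]: S = E(K, 0xF) = 0xE; 0xC ⊕ 0xE = 0x2.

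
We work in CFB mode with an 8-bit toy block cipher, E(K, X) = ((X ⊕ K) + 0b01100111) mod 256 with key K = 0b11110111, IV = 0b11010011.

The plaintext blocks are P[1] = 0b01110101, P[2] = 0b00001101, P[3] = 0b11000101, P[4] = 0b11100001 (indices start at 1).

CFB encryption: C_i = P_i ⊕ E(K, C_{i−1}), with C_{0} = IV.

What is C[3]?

C[1]: E(K, 0b11010011) = 0b10001011; 0b01110101 ⊕ 0b10001011 = 0b11111110.
C[2]: E(K, 0b11111110) = 0b01110000; 0b00001101 ⊕ 0b01110000 = 0b01111101.
C[3]: E(K, 0b01111101) = 0b11110001; 0b11000101 ⊕ 0b11110001 = 0b00110100.

C[3] = 0b00110100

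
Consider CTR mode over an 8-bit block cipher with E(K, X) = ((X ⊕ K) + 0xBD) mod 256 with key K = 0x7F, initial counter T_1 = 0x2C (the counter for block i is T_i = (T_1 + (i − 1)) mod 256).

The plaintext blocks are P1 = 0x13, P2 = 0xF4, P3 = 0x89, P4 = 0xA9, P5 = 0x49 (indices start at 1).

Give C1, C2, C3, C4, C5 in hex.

CTR encryption: S_i = E(K, T_i) where T_i is the counter for block i; C_i = P_i ⊕ S_i.
C1: T = 0x2C, S = E(K, T) = 0x10; 0x13 ⊕ 0x10 = 0x03.
C2: T = 0x2D, S = E(K, T) = 0x0F; 0xF4 ⊕ 0x0F = 0xFB.
C3: T = 0x2E, S = E(K, T) = 0x0E; 0x89 ⊕ 0x0E = 0x87.
C4: T = 0x2F, S = E(K, T) = 0x0D; 0xA9 ⊕ 0x0D = 0xA4.
C5: T = 0x30, S = E(K, T) = 0x0C; 0x49 ⊕ 0x0C = 0x45.

C1 = 0x03, C2 = 0xFB, C3 = 0x87, C4 = 0xA4, C5 = 0x45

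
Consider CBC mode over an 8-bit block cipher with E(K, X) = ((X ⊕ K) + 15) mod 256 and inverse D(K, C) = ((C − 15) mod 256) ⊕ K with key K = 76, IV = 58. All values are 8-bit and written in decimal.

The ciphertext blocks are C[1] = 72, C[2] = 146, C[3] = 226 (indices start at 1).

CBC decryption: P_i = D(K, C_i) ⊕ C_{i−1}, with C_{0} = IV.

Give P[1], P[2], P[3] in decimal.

P[1]: D(K, 72) = 117; 117 ⊕ 58 = 79.
P[2]: D(K, 146) = 207; 207 ⊕ 72 = 135.
P[3]: D(K, 226) = 159; 159 ⊕ 146 = 13.

P[1] = 79, P[2] = 135, P[3] = 13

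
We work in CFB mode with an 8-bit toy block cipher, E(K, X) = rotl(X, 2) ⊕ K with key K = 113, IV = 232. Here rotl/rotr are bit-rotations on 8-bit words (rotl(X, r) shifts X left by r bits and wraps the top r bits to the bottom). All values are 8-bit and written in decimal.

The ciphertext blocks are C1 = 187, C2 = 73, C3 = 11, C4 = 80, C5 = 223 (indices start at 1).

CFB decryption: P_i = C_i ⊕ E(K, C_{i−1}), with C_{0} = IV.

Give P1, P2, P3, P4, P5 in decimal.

P1 = 105, P2 = 214, P3 = 95, P4 = 13, P5 = 239

P1: E(K, 232) = 210; 187 ⊕ 210 = 105.
P2: E(K, 187) = 159; 73 ⊕ 159 = 214.
P3: E(K, 73) = 84; 11 ⊕ 84 = 95.
P4: E(K, 11) = 93; 80 ⊕ 93 = 13.
P5: E(K, 80) = 48; 223 ⊕ 48 = 239.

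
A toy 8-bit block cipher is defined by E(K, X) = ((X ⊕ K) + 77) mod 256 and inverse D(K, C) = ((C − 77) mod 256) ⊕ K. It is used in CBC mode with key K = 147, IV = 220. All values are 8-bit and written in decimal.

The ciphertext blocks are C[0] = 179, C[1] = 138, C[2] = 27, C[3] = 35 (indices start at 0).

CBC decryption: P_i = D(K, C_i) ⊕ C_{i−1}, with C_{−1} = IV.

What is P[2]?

P[2] = 215

P[2]: D(K, 27) = 93; 93 ⊕ 138 = 215.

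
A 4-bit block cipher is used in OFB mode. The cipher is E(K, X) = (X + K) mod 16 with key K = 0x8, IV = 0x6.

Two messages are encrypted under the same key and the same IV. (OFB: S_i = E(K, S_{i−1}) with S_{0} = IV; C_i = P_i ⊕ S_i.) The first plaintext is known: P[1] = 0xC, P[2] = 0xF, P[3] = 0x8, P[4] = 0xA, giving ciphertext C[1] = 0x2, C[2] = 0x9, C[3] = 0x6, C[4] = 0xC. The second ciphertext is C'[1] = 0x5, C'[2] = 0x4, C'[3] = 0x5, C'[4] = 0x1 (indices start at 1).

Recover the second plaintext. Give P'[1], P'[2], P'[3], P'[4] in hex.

In OFB with a reused IV, both messages share the same keystream S_i, so C_i ⊕ C'_i = P_i ⊕ P'_i and thus P'_i = P_i ⊕ C_i ⊕ C'_i.
P'[1]: 0xC ⊕ 0x2 ⊕ 0x5 = 0xB.
P'[2]: 0xF ⊕ 0x9 ⊕ 0x4 = 0x2.
P'[3]: 0x8 ⊕ 0x6 ⊕ 0x5 = 0xB.
P'[4]: 0xA ⊕ 0xC ⊕ 0x1 = 0x7.

P'[1] = 0xB, P'[2] = 0x2, P'[3] = 0xB, P'[4] = 0x7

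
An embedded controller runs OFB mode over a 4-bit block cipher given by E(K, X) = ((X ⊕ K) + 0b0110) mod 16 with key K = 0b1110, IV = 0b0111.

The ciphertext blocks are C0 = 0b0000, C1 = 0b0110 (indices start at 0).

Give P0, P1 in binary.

OFB decryption: S_i = E(K, S_{i−1}) with S_{−1} = IV; P_i = C_i ⊕ S_i.
P0: S = E(K, 0b0111) = 0b1111; 0b0000 ⊕ 0b1111 = 0b1111.
P1: S = E(K, 0b1111) = 0b0111; 0b0110 ⊕ 0b0111 = 0b0001.

P0 = 0b1111, P1 = 0b0001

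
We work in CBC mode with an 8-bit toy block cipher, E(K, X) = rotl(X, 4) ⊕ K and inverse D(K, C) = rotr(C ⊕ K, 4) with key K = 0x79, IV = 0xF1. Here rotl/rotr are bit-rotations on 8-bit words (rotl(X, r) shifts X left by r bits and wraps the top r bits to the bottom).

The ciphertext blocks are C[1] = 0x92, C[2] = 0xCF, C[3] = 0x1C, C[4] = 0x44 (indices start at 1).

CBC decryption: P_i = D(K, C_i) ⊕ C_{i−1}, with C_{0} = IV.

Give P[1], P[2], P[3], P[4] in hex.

P[1]: D(K, 0x92) = 0xBE; 0xBE ⊕ 0xF1 = 0x4F.
P[2]: D(K, 0xCF) = 0x6B; 0x6B ⊕ 0x92 = 0xF9.
P[3]: D(K, 0x1C) = 0x56; 0x56 ⊕ 0xCF = 0x99.
P[4]: D(K, 0x44) = 0xD3; 0xD3 ⊕ 0x1C = 0xCF.

P[1] = 0x4F, P[2] = 0xF9, P[3] = 0x99, P[4] = 0xCF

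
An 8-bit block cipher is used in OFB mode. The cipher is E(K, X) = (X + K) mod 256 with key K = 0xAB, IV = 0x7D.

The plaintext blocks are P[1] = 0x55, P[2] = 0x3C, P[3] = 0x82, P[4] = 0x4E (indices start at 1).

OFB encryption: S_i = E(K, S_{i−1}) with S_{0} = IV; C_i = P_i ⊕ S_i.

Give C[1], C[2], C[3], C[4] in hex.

C[1]: S = E(K, 0x7D) = 0x28; 0x55 ⊕ 0x28 = 0x7D.
C[2]: S = E(K, 0x28) = 0xD3; 0x3C ⊕ 0xD3 = 0xEF.
C[3]: S = E(K, 0xD3) = 0x7E; 0x82 ⊕ 0x7E = 0xFC.
C[4]: S = E(K, 0x7E) = 0x29; 0x4E ⊕ 0x29 = 0x67.

C[1] = 0x7D, C[2] = 0xEF, C[3] = 0xFC, C[4] = 0x67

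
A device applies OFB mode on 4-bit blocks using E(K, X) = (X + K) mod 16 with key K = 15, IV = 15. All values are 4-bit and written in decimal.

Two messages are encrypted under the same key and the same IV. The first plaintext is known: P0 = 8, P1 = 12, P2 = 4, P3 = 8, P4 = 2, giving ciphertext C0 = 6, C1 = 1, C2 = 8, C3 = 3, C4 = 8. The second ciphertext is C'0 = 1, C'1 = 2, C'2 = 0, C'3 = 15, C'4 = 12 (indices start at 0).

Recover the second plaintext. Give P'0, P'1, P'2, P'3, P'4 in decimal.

P'0 = 15, P'1 = 15, P'2 = 12, P'3 = 4, P'4 = 6

In OFB with a reused IV, both messages share the same keystream S_i, so C_i ⊕ C'_i = P_i ⊕ P'_i and thus P'_i = P_i ⊕ C_i ⊕ C'_i.
P'0: 8 ⊕ 6 ⊕ 1 = 15.
P'1: 12 ⊕ 1 ⊕ 2 = 15.
P'2: 4 ⊕ 8 ⊕ 0 = 12.
P'3: 8 ⊕ 3 ⊕ 15 = 4.
P'4: 2 ⊕ 8 ⊕ 12 = 6.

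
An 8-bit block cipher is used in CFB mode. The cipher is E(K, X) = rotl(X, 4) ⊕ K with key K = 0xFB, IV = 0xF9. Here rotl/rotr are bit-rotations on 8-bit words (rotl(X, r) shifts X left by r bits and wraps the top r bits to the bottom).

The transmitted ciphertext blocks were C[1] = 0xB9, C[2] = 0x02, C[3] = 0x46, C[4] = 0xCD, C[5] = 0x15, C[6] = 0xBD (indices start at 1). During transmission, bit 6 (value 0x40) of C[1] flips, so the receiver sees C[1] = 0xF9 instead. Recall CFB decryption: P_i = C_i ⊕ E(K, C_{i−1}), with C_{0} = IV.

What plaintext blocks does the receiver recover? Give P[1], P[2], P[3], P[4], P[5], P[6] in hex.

Only C[1] changed, to 0xF9. In CFB, a change in C_i flips the same bit in P_i and garbles P_{i+1}. Decrypting the received ciphertext:
P[1]: E(K, 0xF9) = 0x64; 0xF9 ⊕ 0x64 = 0x9D.
P[2]: E(K, 0xF9) = 0x64; 0x02 ⊕ 0x64 = 0x66.
P[3]: E(K, 0x02) = 0xDB; 0x46 ⊕ 0xDB = 0x9D.
P[4]: E(K, 0x46) = 0x9F; 0xCD ⊕ 0x9F = 0x52.
P[5]: E(K, 0xCD) = 0x27; 0x15 ⊕ 0x27 = 0x32.
P[6]: E(K, 0x15) = 0xAA; 0xBD ⊕ 0xAA = 0x17.
Blocks that differ from the original plaintext: P[1], P[2].

P[1] = 0x9D, P[2] = 0x66, P[3] = 0x9D, P[4] = 0x52, P[5] = 0x32, P[6] = 0x17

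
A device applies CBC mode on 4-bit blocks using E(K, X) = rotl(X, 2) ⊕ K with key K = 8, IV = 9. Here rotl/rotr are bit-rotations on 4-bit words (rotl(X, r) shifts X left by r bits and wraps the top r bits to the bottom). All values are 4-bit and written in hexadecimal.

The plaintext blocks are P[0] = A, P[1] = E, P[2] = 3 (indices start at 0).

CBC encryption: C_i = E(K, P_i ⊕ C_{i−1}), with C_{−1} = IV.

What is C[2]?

C[2] = C

C[0]: P[0] ⊕ 9 = 3; E(K, 3) = 4.
C[1]: P[1] ⊕ 4 = A; E(K, A) = 2.
C[2]: P[2] ⊕ 2 = 1; E(K, 1) = C.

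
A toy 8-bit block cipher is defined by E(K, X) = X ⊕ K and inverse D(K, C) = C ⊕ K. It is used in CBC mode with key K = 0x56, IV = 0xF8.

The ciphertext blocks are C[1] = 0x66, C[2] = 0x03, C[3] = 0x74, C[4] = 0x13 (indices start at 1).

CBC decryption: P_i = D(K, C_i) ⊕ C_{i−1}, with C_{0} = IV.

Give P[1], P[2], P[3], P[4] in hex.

P[1] = 0xC8, P[2] = 0x33, P[3] = 0x21, P[4] = 0x31

P[1]: D(K, 0x66) = 0x30; 0x30 ⊕ 0xF8 = 0xC8.
P[2]: D(K, 0x03) = 0x55; 0x55 ⊕ 0x66 = 0x33.
P[3]: D(K, 0x74) = 0x22; 0x22 ⊕ 0x03 = 0x21.
P[4]: D(K, 0x13) = 0x45; 0x45 ⊕ 0x74 = 0x31.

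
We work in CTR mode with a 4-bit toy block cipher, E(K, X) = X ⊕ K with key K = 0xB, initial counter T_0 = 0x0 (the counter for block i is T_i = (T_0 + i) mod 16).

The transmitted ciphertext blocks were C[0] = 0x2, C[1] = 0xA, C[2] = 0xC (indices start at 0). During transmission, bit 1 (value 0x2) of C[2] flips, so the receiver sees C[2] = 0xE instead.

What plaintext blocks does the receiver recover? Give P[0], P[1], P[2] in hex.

CTR decryption: S_i = E(K, T_i) where T_i is the counter for block i; P_i = C_i ⊕ S_i.
Only C[2] changed, to 0xE. In CTR, a change in C_i flips the same bit in P_i only; the keystream is unaffected. Decrypting the received ciphertext:
P[0]: T = 0x0, S = E(K, T) = 0xB; 0x2 ⊕ 0xB = 0x9.
P[1]: T = 0x1, S = E(K, T) = 0xA; 0xA ⊕ 0xA = 0x0.
P[2]: T = 0x2, S = E(K, T) = 0x9; 0xE ⊕ 0x9 = 0x7.
Blocks that differ from the original plaintext: P[2].

P[0] = 0x9, P[1] = 0x0, P[2] = 0x7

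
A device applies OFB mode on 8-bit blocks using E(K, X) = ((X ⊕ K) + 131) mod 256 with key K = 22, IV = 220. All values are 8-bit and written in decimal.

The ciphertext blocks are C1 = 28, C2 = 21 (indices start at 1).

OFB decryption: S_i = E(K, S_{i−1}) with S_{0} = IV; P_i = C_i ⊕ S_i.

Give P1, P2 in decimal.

P1: S = E(K, 220) = 77; 28 ⊕ 77 = 81.
P2: S = E(K, 77) = 222; 21 ⊕ 222 = 203.

P1 = 81, P2 = 203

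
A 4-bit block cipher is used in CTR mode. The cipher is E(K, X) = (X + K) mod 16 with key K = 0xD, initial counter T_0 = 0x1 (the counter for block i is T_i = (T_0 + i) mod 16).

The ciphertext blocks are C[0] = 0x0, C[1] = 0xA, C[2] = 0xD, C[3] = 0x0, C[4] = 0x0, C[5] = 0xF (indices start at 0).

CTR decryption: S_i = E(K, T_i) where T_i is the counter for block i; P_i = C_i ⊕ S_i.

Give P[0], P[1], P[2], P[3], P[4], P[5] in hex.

P[0] = 0xE, P[1] = 0x5, P[2] = 0xD, P[3] = 0x1, P[4] = 0x2, P[5] = 0xC

P[0]: T = 0x1, S = E(K, T) = 0xE; 0x0 ⊕ 0xE = 0xE.
P[1]: T = 0x2, S = E(K, T) = 0xF; 0xA ⊕ 0xF = 0x5.
P[2]: T = 0x3, S = E(K, T) = 0x0; 0xD ⊕ 0x0 = 0xD.
P[3]: T = 0x4, S = E(K, T) = 0x1; 0x0 ⊕ 0x1 = 0x1.
P[4]: T = 0x5, S = E(K, T) = 0x2; 0x0 ⊕ 0x2 = 0x2.
P[5]: T = 0x6, S = E(K, T) = 0x3; 0xF ⊕ 0x3 = 0xC.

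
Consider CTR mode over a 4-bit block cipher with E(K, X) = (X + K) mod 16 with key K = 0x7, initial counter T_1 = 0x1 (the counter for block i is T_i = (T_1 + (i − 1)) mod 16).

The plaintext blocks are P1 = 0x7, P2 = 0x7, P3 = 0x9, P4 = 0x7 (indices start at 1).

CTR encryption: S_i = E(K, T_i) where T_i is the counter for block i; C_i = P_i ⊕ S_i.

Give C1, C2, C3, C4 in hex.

C1: T = 0x1, S = E(K, T) = 0x8; 0x7 ⊕ 0x8 = 0xF.
C2: T = 0x2, S = E(K, T) = 0x9; 0x7 ⊕ 0x9 = 0xE.
C3: T = 0x3, S = E(K, T) = 0xA; 0x9 ⊕ 0xA = 0x3.
C4: T = 0x4, S = E(K, T) = 0xB; 0x7 ⊕ 0xB = 0xC.

C1 = 0xF, C2 = 0xE, C3 = 0x3, C4 = 0xC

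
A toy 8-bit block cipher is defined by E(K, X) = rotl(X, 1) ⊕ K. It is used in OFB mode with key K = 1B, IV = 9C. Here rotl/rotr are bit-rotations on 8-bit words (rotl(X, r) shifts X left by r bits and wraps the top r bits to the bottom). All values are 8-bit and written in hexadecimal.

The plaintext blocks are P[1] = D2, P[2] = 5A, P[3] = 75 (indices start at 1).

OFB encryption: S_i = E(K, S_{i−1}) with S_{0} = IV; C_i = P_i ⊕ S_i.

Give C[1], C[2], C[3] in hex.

C[1]: S = E(K, 9C) = 22; D2 ⊕ 22 = F0.
C[2]: S = E(K, 22) = 5F; 5A ⊕ 5F = 05.
C[3]: S = E(K, 5F) = A5; 75 ⊕ A5 = D0.

C[1] = F0, C[2] = 05, C[3] = D0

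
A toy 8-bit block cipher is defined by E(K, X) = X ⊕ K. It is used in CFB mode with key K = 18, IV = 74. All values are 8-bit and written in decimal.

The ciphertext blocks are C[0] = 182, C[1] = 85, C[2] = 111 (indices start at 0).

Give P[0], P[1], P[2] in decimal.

CFB decryption: P_i = C_i ⊕ E(K, C_{i−1}), with C_{−1} = IV.
P[0]: E(K, 74) = 88; 182 ⊕ 88 = 238.
P[1]: E(K, 182) = 164; 85 ⊕ 164 = 241.
P[2]: E(K, 85) = 71; 111 ⊕ 71 = 40.

P[0] = 238, P[1] = 241, P[2] = 40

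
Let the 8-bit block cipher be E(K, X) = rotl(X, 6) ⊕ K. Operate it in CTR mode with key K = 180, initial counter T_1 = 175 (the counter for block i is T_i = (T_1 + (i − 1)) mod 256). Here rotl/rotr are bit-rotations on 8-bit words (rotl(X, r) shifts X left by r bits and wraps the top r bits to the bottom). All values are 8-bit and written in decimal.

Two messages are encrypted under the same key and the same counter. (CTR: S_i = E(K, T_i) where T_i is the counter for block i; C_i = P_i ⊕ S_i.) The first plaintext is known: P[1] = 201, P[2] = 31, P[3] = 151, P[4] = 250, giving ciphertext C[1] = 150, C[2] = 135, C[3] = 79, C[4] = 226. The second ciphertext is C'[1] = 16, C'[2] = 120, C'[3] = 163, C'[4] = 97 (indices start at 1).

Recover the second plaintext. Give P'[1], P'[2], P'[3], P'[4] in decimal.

P'[1] = 79, P'[2] = 224, P'[3] = 123, P'[4] = 121

In CTR with a reused counter, both messages share the same keystream S_i, so C_i ⊕ C'_i = P_i ⊕ P'_i and thus P'_i = P_i ⊕ C_i ⊕ C'_i.
P'[1]: 201 ⊕ 150 ⊕ 16 = 79.
P'[2]: 31 ⊕ 135 ⊕ 120 = 224.
P'[3]: 151 ⊕ 79 ⊕ 163 = 123.
P'[4]: 250 ⊕ 226 ⊕ 97 = 121.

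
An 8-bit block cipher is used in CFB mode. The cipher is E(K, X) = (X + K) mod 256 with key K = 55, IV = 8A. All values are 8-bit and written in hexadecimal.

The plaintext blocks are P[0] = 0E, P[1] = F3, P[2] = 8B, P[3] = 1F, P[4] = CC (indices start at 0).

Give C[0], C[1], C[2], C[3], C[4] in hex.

C[0] = D1, C[1] = D5, C[2] = A1, C[3] = E9, C[4] = F2

CFB encryption: C_i = P_i ⊕ E(K, C_{i−1}), with C_{−1} = IV.
C[0]: E(K, 8A) = DF; 0E ⊕ DF = D1.
C[1]: E(K, D1) = 26; F3 ⊕ 26 = D5.
C[2]: E(K, D5) = 2A; 8B ⊕ 2A = A1.
C[3]: E(K, A1) = F6; 1F ⊕ F6 = E9.
C[4]: E(K, E9) = 3E; CC ⊕ 3E = F2.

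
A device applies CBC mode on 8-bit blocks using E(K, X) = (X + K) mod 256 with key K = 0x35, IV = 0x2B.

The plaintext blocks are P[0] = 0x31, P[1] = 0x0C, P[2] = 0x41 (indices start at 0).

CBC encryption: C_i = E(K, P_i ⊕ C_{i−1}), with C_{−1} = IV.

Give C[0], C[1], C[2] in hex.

C[0]: P[0] ⊕ 0x2B = 0x1A; E(K, 0x1A) = 0x4F.
C[1]: P[1] ⊕ 0x4F = 0x43; E(K, 0x43) = 0x78.
C[2]: P[2] ⊕ 0x78 = 0x39; E(K, 0x39) = 0x6E.

C[0] = 0x4F, C[1] = 0x78, C[2] = 0x6E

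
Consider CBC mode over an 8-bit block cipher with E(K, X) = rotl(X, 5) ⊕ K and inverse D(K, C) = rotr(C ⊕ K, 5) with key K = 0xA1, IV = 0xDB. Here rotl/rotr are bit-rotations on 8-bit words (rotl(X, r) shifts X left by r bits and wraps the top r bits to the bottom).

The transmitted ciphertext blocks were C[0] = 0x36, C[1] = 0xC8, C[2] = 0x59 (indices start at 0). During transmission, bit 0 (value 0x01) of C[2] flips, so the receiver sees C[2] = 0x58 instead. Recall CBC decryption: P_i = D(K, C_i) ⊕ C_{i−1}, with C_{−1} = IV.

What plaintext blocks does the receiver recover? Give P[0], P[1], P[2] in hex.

P[0] = 0x67, P[1] = 0x7D, P[2] = 0x07

Only C[2] changed, to 0x58. In CBC, a change in C_i garbles P_i and flips the same bit in P_{i+1}. Decrypting the received ciphertext:
P[0]: D(K, 0x36) = 0xBC; 0xBC ⊕ 0xDB = 0x67.
P[1]: D(K, 0xC8) = 0x4B; 0x4B ⊕ 0x36 = 0x7D.
P[2]: D(K, 0x58) = 0xCF; 0xCF ⊕ 0xC8 = 0x07.
Blocks that differ from the original plaintext: P[2].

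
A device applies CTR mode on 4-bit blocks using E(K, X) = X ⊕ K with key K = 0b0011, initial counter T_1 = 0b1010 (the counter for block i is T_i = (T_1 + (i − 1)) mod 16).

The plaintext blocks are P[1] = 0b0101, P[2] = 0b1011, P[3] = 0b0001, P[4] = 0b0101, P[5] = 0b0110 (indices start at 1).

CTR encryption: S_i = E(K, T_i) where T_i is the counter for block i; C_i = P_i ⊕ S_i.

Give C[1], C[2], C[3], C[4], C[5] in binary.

C[1]: T = 0b1010, S = E(K, T) = 0b1001; 0b0101 ⊕ 0b1001 = 0b1100.
C[2]: T = 0b1011, S = E(K, T) = 0b1000; 0b1011 ⊕ 0b1000 = 0b0011.
C[3]: T = 0b1100, S = E(K, T) = 0b1111; 0b0001 ⊕ 0b1111 = 0b1110.
C[4]: T = 0b1101, S = E(K, T) = 0b1110; 0b0101 ⊕ 0b1110 = 0b1011.
C[5]: T = 0b1110, S = E(K, T) = 0b1101; 0b0110 ⊕ 0b1101 = 0b1011.

C[1] = 0b1100, C[2] = 0b0011, C[3] = 0b1110, C[4] = 0b1011, C[5] = 0b1011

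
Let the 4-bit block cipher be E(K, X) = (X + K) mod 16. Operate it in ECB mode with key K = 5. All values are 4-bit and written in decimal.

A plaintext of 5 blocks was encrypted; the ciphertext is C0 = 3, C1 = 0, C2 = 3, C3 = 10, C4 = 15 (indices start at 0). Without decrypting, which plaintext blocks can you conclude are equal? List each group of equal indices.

ECB encrypts each block independently with the same key, so equal ciphertext blocks imply equal plaintext blocks.
C0 = C2 = 3, so P0 = P2.

P0 = P2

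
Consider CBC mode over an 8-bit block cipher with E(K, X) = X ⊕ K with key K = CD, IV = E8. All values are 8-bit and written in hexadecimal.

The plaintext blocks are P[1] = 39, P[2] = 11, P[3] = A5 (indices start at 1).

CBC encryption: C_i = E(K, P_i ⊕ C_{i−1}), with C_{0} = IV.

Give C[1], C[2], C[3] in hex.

C[1]: P[1] ⊕ E8 = D1; E(K, D1) = 1C.
C[2]: P[2] ⊕ 1C = 0D; E(K, 0D) = C0.
C[3]: P[3] ⊕ C0 = 65; E(K, 65) = A8.

C[1] = 1C, C[2] = C0, C[3] = A8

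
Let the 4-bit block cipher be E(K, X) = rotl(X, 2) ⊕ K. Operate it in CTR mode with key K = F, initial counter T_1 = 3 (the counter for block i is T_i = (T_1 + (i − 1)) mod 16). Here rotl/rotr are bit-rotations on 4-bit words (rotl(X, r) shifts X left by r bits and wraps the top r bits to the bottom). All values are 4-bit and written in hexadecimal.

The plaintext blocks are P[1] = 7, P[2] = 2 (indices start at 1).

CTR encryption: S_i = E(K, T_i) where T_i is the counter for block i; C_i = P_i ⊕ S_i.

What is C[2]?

C[2] = C

C[1]: T = 3, S = E(K, T) = 3; 7 ⊕ 3 = 4.
C[2]: T = 4, S = E(K, T) = E; 2 ⊕ E = C.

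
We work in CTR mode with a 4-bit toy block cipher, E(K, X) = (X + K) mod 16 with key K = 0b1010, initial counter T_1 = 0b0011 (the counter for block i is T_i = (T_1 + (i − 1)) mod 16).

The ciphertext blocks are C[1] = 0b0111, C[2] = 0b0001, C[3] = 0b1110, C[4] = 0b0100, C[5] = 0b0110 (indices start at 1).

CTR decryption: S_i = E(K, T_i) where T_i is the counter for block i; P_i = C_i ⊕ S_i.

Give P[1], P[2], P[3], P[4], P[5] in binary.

P[1] = 0b1010, P[2] = 0b1111, P[3] = 0b0001, P[4] = 0b0100, P[5] = 0b0111

P[1]: T = 0b0011, S = E(K, T) = 0b1101; 0b0111 ⊕ 0b1101 = 0b1010.
P[2]: T = 0b0100, S = E(K, T) = 0b1110; 0b0001 ⊕ 0b1110 = 0b1111.
P[3]: T = 0b0101, S = E(K, T) = 0b1111; 0b1110 ⊕ 0b1111 = 0b0001.
P[4]: T = 0b0110, S = E(K, T) = 0b0000; 0b0100 ⊕ 0b0000 = 0b0100.
P[5]: T = 0b0111, S = E(K, T) = 0b0001; 0b0110 ⊕ 0b0001 = 0b0111.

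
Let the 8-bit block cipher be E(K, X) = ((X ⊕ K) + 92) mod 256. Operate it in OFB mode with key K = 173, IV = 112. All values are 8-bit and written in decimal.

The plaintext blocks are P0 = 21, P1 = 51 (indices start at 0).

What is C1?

C1 = 195

OFB encryption: S_i = E(K, S_{i−1}) with S_{−1} = IV; C_i = P_i ⊕ S_i.
C0: S = E(K, 112) = 57; 21 ⊕ 57 = 44.
C1: S = E(K, 57) = 240; 51 ⊕ 240 = 195.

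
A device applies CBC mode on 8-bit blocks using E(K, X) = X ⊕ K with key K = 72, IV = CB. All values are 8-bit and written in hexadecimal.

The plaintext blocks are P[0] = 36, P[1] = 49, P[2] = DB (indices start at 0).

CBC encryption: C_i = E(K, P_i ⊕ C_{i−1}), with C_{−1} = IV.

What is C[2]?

C[0]: P[0] ⊕ CB = FD; E(K, FD) = 8F.
C[1]: P[1] ⊕ 8F = C6; E(K, C6) = B4.
C[2]: P[2] ⊕ B4 = 6F; E(K, 6F) = 1D.

C[2] = 1D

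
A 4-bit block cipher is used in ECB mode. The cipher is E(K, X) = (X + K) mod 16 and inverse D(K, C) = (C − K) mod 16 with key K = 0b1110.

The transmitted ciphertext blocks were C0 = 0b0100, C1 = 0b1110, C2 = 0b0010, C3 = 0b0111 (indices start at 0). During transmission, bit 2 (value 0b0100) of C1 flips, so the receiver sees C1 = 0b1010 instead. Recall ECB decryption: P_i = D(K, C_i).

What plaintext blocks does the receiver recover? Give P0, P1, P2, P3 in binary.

Only C1 changed, to 0b1010. In ECB, a change in C_i affects only P_i. Decrypting the received ciphertext:
P0: D(K, 0b0100) = 0b0110.
P1: D(K, 0b1010) = 0b1100.
P2: D(K, 0b0010) = 0b0100.
P3: D(K, 0b0111) = 0b1001.
Blocks that differ from the original plaintext: P1.

P0 = 0b0110, P1 = 0b1100, P2 = 0b0100, P3 = 0b1001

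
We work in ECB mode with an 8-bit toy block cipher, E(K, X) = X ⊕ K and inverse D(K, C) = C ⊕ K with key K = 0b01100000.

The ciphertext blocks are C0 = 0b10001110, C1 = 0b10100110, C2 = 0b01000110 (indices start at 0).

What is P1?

ECB decryption: P_i = D(K, C_i).
P1: D(K, 0b10100110) = 0b11000110.

P1 = 0b11000110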